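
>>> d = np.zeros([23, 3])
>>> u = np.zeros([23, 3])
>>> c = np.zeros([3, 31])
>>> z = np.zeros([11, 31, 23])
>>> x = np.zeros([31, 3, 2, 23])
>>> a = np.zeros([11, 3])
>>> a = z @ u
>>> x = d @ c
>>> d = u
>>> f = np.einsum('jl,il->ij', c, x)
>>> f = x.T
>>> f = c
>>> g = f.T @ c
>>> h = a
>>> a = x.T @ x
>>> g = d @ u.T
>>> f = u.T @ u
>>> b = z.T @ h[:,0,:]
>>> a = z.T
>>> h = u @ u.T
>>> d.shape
(23, 3)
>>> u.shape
(23, 3)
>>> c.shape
(3, 31)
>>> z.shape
(11, 31, 23)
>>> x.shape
(23, 31)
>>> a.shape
(23, 31, 11)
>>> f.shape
(3, 3)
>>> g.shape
(23, 23)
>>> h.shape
(23, 23)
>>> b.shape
(23, 31, 3)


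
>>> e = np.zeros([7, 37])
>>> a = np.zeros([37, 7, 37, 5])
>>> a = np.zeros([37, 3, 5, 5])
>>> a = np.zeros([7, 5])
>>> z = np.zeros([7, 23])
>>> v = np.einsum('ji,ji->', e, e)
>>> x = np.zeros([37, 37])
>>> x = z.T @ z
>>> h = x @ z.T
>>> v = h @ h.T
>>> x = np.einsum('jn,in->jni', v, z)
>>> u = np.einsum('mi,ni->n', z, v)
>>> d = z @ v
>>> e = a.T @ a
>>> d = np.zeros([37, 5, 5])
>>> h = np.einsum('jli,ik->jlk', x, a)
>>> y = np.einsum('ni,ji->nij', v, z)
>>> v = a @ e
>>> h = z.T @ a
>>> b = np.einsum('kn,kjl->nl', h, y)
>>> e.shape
(5, 5)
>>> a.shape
(7, 5)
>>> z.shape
(7, 23)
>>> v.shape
(7, 5)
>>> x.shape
(23, 23, 7)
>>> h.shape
(23, 5)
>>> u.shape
(23,)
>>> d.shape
(37, 5, 5)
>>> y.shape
(23, 23, 7)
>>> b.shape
(5, 7)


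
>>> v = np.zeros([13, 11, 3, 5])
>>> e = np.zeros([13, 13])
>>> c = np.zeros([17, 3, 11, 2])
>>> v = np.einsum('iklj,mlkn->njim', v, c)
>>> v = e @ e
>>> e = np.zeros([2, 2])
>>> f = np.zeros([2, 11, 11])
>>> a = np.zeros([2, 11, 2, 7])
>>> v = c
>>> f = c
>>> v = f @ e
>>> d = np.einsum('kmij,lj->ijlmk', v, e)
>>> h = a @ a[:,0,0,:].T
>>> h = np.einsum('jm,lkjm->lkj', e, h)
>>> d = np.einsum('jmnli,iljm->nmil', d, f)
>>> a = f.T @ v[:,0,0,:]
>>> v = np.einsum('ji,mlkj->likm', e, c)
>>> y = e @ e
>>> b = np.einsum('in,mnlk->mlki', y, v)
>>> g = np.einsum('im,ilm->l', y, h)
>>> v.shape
(3, 2, 11, 17)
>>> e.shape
(2, 2)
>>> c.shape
(17, 3, 11, 2)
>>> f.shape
(17, 3, 11, 2)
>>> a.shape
(2, 11, 3, 2)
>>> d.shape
(2, 2, 17, 3)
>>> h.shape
(2, 11, 2)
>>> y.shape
(2, 2)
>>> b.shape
(3, 11, 17, 2)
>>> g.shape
(11,)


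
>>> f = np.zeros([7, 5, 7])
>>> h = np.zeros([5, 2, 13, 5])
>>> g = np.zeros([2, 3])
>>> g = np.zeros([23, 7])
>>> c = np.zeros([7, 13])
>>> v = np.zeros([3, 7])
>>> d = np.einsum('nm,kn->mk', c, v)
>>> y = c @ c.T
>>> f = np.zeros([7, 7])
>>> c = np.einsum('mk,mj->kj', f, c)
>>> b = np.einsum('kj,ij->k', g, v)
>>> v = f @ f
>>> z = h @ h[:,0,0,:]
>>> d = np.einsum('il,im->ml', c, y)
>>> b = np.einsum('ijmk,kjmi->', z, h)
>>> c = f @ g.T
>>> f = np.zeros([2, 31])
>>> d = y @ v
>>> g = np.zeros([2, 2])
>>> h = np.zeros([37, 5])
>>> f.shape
(2, 31)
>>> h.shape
(37, 5)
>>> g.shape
(2, 2)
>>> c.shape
(7, 23)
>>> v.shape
(7, 7)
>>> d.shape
(7, 7)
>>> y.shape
(7, 7)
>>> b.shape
()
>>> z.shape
(5, 2, 13, 5)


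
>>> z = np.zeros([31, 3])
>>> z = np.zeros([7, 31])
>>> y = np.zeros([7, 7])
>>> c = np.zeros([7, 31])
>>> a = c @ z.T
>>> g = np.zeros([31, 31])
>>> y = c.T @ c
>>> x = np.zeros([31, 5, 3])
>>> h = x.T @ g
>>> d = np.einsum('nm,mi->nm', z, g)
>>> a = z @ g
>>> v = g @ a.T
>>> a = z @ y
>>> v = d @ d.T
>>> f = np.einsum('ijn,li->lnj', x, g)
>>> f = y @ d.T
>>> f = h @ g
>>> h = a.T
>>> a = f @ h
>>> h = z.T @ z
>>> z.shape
(7, 31)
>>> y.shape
(31, 31)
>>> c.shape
(7, 31)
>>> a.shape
(3, 5, 7)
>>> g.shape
(31, 31)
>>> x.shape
(31, 5, 3)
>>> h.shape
(31, 31)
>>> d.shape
(7, 31)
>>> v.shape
(7, 7)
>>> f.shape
(3, 5, 31)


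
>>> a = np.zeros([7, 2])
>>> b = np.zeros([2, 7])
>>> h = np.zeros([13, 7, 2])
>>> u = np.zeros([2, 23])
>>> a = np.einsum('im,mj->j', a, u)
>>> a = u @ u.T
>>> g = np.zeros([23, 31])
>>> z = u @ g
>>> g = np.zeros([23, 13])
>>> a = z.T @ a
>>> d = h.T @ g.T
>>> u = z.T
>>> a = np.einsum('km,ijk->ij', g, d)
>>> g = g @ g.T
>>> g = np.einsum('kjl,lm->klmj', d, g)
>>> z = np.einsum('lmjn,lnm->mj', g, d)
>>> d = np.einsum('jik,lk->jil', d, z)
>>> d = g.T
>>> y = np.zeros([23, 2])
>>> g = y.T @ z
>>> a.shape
(2, 7)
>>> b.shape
(2, 7)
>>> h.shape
(13, 7, 2)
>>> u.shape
(31, 2)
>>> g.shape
(2, 23)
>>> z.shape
(23, 23)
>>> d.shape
(7, 23, 23, 2)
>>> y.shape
(23, 2)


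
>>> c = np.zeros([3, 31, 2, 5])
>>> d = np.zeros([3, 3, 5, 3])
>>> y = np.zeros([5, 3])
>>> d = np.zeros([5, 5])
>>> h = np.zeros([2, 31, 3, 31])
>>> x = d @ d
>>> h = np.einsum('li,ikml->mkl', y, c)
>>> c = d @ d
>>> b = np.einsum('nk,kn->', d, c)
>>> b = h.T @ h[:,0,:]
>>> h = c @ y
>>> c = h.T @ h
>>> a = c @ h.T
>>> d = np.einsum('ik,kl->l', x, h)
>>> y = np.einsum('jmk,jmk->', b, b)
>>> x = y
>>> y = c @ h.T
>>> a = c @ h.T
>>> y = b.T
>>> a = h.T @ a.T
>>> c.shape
(3, 3)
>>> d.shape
(3,)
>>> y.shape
(5, 31, 5)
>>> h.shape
(5, 3)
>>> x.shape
()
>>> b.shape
(5, 31, 5)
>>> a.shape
(3, 3)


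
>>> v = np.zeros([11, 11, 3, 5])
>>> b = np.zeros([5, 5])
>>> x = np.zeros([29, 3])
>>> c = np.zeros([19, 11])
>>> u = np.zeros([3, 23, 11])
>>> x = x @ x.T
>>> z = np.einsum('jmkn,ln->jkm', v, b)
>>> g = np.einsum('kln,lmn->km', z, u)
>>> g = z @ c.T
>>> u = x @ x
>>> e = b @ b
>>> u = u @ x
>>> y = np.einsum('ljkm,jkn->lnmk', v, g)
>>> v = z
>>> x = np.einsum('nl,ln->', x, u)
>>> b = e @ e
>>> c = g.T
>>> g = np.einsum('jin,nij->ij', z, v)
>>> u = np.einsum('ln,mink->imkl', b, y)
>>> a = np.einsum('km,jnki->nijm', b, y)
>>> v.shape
(11, 3, 11)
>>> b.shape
(5, 5)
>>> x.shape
()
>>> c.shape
(19, 3, 11)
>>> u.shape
(19, 11, 3, 5)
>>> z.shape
(11, 3, 11)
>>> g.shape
(3, 11)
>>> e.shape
(5, 5)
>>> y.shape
(11, 19, 5, 3)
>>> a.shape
(19, 3, 11, 5)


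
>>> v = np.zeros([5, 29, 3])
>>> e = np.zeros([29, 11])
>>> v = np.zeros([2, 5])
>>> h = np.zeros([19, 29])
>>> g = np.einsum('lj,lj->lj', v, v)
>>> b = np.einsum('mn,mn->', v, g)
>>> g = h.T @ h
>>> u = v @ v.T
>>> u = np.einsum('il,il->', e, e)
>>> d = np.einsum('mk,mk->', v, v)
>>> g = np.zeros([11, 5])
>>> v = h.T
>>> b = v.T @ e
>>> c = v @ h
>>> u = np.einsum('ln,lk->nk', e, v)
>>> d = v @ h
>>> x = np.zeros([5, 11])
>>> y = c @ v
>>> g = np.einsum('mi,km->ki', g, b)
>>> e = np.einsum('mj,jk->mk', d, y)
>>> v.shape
(29, 19)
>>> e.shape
(29, 19)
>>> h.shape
(19, 29)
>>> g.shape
(19, 5)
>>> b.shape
(19, 11)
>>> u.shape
(11, 19)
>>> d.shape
(29, 29)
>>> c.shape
(29, 29)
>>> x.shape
(5, 11)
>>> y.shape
(29, 19)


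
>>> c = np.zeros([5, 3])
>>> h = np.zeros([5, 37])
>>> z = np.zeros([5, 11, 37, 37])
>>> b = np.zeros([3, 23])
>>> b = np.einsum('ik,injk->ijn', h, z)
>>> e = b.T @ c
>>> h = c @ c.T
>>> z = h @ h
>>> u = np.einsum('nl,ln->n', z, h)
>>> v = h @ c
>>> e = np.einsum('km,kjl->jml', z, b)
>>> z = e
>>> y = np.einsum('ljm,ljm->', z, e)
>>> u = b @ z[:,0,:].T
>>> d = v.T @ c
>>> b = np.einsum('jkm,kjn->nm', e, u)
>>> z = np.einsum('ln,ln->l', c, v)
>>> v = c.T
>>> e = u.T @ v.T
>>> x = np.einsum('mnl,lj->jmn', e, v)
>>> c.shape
(5, 3)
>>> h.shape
(5, 5)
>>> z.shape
(5,)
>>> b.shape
(37, 11)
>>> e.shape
(37, 37, 3)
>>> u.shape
(5, 37, 37)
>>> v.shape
(3, 5)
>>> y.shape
()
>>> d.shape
(3, 3)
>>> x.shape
(5, 37, 37)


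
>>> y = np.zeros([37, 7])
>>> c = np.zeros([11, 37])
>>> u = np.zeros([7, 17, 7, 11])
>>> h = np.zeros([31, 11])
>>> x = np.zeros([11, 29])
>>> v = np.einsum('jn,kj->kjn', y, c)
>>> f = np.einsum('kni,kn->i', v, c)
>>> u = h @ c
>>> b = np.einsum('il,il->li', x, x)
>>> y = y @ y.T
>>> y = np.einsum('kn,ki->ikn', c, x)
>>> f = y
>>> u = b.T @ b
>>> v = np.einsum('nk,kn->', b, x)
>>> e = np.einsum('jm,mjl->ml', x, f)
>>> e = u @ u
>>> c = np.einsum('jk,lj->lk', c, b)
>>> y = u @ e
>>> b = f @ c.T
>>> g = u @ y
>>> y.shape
(11, 11)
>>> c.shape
(29, 37)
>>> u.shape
(11, 11)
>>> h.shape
(31, 11)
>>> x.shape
(11, 29)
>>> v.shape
()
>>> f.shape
(29, 11, 37)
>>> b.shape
(29, 11, 29)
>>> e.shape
(11, 11)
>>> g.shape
(11, 11)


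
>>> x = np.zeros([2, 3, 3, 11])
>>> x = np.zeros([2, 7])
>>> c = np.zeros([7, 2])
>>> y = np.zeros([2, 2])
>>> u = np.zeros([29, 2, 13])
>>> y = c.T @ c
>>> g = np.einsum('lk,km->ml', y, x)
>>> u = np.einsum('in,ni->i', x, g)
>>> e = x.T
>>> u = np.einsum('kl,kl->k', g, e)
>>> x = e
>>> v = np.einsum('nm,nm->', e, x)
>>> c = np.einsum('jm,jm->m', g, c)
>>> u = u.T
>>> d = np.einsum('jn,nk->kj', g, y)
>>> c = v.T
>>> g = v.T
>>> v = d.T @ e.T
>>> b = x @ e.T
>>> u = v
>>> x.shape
(7, 2)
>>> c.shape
()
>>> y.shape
(2, 2)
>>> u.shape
(7, 7)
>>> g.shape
()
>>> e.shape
(7, 2)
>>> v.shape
(7, 7)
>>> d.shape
(2, 7)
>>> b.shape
(7, 7)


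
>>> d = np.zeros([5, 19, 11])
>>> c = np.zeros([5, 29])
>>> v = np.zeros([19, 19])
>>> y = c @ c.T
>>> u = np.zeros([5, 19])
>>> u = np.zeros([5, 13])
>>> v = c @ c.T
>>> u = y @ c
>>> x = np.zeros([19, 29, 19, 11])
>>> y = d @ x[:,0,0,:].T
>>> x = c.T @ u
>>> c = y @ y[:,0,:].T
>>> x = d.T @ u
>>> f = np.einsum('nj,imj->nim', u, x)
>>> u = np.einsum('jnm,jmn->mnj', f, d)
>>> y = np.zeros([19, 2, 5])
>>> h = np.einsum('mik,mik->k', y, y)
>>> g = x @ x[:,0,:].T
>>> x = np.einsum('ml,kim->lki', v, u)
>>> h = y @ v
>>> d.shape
(5, 19, 11)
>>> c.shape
(5, 19, 5)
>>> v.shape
(5, 5)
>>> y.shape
(19, 2, 5)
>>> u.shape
(19, 11, 5)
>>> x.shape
(5, 19, 11)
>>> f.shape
(5, 11, 19)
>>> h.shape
(19, 2, 5)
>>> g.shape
(11, 19, 11)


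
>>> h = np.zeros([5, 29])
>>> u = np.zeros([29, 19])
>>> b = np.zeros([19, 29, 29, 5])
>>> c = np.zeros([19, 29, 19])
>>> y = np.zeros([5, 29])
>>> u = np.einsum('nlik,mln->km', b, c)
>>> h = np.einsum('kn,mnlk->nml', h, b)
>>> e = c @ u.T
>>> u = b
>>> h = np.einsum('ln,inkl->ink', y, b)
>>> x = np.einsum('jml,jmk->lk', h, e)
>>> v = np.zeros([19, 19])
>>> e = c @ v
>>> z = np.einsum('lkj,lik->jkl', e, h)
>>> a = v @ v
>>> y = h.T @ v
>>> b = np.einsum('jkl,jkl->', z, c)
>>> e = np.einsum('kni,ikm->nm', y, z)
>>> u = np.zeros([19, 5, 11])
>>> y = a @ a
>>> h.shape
(19, 29, 29)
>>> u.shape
(19, 5, 11)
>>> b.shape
()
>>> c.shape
(19, 29, 19)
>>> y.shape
(19, 19)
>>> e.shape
(29, 19)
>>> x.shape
(29, 5)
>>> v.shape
(19, 19)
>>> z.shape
(19, 29, 19)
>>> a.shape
(19, 19)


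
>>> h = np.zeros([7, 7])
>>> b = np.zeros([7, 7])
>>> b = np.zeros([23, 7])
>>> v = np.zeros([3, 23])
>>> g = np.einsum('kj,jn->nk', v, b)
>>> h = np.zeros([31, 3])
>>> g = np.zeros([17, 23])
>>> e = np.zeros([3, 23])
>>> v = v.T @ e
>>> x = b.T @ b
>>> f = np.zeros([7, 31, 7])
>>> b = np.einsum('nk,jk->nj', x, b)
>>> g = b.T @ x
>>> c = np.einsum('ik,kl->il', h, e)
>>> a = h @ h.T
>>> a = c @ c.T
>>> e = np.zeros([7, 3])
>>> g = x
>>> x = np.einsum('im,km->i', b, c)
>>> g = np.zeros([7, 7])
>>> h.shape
(31, 3)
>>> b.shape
(7, 23)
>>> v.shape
(23, 23)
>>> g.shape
(7, 7)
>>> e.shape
(7, 3)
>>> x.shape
(7,)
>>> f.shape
(7, 31, 7)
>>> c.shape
(31, 23)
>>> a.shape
(31, 31)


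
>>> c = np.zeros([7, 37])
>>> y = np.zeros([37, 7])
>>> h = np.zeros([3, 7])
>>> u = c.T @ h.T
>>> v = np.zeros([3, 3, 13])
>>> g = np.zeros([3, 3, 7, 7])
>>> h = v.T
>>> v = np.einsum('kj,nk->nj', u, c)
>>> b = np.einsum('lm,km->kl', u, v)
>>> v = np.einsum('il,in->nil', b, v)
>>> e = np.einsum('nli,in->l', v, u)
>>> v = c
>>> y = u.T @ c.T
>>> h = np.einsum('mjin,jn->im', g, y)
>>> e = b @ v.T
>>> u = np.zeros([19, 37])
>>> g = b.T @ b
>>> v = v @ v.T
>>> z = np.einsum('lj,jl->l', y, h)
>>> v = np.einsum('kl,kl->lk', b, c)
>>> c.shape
(7, 37)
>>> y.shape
(3, 7)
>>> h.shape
(7, 3)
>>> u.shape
(19, 37)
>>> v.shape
(37, 7)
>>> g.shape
(37, 37)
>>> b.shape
(7, 37)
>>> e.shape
(7, 7)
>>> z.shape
(3,)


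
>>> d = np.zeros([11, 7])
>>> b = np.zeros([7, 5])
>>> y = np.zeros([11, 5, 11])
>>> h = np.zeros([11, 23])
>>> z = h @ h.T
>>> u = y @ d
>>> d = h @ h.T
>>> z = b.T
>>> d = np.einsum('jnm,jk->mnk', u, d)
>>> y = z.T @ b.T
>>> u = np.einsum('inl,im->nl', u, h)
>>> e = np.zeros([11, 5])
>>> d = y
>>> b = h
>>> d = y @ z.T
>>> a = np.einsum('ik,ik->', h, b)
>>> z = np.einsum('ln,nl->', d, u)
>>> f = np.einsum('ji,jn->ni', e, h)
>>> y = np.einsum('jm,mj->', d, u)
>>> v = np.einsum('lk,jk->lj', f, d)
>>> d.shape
(7, 5)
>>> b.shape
(11, 23)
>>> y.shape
()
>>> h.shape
(11, 23)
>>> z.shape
()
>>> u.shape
(5, 7)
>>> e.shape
(11, 5)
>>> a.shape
()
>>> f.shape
(23, 5)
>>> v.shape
(23, 7)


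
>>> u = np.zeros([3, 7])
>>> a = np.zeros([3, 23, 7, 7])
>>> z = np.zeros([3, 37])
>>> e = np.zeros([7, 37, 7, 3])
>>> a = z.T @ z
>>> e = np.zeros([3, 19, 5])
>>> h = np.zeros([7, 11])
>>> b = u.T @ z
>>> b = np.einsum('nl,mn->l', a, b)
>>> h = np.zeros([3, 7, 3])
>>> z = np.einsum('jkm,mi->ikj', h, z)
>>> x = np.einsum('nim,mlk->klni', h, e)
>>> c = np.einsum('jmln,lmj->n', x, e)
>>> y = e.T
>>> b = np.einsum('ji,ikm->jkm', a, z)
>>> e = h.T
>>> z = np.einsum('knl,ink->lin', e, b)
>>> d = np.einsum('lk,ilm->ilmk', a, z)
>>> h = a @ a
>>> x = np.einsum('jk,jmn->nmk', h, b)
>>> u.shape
(3, 7)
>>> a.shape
(37, 37)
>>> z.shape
(3, 37, 7)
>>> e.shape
(3, 7, 3)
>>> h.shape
(37, 37)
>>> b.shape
(37, 7, 3)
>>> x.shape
(3, 7, 37)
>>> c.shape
(7,)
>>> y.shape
(5, 19, 3)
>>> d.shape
(3, 37, 7, 37)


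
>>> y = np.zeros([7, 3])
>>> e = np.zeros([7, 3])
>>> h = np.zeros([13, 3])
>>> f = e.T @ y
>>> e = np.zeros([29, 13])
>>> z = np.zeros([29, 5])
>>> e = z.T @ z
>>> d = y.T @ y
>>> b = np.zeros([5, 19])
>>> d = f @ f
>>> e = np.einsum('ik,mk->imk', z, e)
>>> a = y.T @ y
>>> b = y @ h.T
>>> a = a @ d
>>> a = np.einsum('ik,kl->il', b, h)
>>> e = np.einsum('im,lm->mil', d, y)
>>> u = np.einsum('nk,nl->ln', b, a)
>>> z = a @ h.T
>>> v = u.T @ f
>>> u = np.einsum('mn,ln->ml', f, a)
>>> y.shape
(7, 3)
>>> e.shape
(3, 3, 7)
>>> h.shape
(13, 3)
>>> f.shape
(3, 3)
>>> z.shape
(7, 13)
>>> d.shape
(3, 3)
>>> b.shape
(7, 13)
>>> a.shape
(7, 3)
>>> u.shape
(3, 7)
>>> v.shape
(7, 3)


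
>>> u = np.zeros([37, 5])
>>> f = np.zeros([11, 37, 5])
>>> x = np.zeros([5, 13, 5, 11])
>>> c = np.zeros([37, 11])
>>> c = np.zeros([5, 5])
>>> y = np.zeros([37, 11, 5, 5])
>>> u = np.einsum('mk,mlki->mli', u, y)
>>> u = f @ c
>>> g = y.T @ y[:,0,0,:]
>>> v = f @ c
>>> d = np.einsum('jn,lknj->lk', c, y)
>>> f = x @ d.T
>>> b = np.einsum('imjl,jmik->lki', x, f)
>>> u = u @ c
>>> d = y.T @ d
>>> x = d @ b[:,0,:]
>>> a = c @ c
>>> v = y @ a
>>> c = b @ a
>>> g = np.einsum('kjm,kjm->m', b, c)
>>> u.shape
(11, 37, 5)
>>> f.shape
(5, 13, 5, 37)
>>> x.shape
(5, 5, 11, 5)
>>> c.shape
(11, 37, 5)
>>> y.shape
(37, 11, 5, 5)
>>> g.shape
(5,)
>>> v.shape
(37, 11, 5, 5)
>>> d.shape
(5, 5, 11, 11)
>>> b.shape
(11, 37, 5)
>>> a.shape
(5, 5)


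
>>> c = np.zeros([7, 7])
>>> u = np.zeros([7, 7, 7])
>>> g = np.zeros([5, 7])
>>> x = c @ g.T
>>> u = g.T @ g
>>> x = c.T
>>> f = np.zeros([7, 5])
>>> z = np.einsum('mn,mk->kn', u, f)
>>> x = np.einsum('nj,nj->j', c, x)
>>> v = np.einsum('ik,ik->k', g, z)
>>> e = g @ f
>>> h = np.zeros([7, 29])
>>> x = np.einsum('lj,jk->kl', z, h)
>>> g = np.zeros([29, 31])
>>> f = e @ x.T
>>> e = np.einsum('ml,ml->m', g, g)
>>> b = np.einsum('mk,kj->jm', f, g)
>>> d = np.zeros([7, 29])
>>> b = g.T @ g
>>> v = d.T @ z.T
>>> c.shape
(7, 7)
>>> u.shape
(7, 7)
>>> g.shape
(29, 31)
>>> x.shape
(29, 5)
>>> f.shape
(5, 29)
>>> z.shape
(5, 7)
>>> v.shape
(29, 5)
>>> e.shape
(29,)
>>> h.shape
(7, 29)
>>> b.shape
(31, 31)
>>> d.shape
(7, 29)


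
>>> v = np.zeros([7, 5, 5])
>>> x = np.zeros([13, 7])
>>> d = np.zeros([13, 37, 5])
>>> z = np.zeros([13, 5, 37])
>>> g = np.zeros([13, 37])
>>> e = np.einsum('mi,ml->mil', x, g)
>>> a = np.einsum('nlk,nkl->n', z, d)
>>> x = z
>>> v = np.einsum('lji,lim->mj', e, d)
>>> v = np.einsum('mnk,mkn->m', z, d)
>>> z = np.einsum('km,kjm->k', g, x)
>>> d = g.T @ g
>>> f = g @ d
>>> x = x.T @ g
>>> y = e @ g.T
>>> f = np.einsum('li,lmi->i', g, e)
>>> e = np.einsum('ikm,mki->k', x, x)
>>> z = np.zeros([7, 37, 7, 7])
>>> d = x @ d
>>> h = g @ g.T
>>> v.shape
(13,)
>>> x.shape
(37, 5, 37)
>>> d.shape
(37, 5, 37)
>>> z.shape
(7, 37, 7, 7)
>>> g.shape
(13, 37)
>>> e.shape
(5,)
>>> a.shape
(13,)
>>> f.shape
(37,)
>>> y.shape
(13, 7, 13)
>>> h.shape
(13, 13)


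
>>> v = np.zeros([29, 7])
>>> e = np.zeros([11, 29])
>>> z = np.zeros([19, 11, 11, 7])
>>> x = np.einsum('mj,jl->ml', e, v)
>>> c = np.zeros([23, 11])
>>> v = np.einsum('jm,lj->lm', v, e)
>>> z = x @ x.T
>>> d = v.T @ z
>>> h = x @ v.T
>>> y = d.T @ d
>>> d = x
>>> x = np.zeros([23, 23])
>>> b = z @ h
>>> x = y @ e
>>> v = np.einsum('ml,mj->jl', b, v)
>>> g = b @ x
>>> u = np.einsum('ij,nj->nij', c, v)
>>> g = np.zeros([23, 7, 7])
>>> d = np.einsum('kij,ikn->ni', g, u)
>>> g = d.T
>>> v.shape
(7, 11)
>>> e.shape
(11, 29)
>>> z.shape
(11, 11)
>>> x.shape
(11, 29)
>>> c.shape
(23, 11)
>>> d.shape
(11, 7)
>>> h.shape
(11, 11)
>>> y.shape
(11, 11)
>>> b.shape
(11, 11)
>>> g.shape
(7, 11)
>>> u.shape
(7, 23, 11)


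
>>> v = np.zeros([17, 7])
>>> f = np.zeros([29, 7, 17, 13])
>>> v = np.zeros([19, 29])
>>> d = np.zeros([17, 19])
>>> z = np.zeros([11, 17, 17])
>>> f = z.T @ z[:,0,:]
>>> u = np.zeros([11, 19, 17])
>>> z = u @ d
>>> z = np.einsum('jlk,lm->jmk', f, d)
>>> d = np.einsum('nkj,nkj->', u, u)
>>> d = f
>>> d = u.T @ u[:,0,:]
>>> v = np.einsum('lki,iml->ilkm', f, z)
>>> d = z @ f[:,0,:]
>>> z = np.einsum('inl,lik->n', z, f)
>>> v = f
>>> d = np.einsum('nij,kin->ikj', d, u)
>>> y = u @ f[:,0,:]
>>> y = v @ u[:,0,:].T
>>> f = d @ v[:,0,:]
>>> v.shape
(17, 17, 17)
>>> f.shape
(19, 11, 17)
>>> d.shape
(19, 11, 17)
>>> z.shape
(19,)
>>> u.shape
(11, 19, 17)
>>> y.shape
(17, 17, 11)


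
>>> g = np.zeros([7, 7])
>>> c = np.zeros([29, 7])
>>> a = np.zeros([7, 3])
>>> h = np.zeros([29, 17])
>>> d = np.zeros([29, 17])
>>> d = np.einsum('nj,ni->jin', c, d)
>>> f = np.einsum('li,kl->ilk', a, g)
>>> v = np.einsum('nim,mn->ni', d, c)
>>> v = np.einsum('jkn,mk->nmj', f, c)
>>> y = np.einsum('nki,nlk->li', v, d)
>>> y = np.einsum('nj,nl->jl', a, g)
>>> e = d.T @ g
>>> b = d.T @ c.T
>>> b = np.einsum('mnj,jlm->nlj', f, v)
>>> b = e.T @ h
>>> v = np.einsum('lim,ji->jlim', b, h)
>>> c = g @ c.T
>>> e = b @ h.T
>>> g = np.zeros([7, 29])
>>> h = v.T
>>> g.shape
(7, 29)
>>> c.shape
(7, 29)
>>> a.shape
(7, 3)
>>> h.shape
(17, 17, 7, 29)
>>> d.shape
(7, 17, 29)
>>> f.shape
(3, 7, 7)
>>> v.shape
(29, 7, 17, 17)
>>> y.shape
(3, 7)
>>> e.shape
(7, 17, 29)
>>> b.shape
(7, 17, 17)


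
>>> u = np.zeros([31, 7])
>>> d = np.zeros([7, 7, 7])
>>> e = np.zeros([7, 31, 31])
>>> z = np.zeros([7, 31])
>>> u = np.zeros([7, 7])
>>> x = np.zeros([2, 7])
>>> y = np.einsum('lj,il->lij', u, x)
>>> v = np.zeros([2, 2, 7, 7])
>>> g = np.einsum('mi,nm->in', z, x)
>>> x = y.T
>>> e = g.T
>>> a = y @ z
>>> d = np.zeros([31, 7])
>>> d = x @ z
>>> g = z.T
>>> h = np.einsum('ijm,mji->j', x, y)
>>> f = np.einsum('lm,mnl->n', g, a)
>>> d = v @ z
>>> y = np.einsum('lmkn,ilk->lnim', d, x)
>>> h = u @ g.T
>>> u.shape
(7, 7)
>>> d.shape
(2, 2, 7, 31)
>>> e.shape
(2, 31)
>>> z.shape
(7, 31)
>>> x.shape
(7, 2, 7)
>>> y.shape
(2, 31, 7, 2)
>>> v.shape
(2, 2, 7, 7)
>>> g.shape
(31, 7)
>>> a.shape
(7, 2, 31)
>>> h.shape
(7, 31)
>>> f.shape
(2,)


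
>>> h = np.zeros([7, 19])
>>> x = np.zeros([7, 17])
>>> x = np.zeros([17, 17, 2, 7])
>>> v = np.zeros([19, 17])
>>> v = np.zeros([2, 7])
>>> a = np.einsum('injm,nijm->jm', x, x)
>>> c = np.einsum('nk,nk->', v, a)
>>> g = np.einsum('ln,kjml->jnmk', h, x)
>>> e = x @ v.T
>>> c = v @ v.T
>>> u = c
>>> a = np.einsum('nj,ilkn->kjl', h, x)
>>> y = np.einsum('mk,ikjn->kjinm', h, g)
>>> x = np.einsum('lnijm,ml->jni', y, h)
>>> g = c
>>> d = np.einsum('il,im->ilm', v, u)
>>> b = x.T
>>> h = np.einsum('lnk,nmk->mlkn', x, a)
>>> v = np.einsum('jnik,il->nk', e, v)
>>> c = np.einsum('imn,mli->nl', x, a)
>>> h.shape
(19, 17, 17, 2)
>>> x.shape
(17, 2, 17)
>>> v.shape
(17, 2)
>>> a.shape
(2, 19, 17)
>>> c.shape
(17, 19)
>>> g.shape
(2, 2)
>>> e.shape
(17, 17, 2, 2)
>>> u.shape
(2, 2)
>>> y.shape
(19, 2, 17, 17, 7)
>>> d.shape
(2, 7, 2)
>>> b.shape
(17, 2, 17)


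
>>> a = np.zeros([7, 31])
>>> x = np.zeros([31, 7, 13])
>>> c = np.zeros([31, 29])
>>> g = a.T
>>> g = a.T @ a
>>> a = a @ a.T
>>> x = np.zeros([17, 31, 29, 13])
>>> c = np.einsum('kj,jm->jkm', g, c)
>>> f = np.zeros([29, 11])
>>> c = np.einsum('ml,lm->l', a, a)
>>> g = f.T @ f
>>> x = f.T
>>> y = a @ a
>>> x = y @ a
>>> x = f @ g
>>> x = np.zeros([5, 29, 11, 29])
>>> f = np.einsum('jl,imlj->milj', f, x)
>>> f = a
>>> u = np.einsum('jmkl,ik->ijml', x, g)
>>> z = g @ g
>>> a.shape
(7, 7)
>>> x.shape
(5, 29, 11, 29)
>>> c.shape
(7,)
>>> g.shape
(11, 11)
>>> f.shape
(7, 7)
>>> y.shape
(7, 7)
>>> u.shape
(11, 5, 29, 29)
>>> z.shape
(11, 11)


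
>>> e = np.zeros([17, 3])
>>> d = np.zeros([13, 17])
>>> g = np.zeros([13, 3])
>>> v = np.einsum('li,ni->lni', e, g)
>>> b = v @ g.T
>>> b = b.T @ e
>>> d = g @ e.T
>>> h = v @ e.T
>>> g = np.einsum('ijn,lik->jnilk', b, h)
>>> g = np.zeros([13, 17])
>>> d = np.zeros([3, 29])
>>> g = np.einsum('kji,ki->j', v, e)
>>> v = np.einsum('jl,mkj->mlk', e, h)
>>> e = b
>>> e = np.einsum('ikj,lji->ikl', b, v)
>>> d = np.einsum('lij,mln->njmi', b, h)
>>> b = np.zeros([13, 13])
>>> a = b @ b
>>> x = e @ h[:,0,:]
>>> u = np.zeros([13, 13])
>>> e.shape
(13, 13, 17)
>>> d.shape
(17, 3, 17, 13)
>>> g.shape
(13,)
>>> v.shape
(17, 3, 13)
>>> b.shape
(13, 13)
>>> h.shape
(17, 13, 17)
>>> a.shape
(13, 13)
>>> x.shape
(13, 13, 17)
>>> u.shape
(13, 13)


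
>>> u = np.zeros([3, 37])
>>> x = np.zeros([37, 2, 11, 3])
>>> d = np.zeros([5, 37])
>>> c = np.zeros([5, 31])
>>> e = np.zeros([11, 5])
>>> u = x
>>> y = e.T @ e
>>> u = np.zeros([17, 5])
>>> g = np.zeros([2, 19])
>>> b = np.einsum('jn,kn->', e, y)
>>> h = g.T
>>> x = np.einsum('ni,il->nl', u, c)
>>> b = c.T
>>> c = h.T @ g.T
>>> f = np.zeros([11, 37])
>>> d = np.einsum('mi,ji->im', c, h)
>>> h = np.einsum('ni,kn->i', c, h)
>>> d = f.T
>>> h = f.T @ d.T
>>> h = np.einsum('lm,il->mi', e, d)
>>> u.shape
(17, 5)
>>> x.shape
(17, 31)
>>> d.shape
(37, 11)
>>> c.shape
(2, 2)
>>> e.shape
(11, 5)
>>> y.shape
(5, 5)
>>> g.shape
(2, 19)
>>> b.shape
(31, 5)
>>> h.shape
(5, 37)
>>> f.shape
(11, 37)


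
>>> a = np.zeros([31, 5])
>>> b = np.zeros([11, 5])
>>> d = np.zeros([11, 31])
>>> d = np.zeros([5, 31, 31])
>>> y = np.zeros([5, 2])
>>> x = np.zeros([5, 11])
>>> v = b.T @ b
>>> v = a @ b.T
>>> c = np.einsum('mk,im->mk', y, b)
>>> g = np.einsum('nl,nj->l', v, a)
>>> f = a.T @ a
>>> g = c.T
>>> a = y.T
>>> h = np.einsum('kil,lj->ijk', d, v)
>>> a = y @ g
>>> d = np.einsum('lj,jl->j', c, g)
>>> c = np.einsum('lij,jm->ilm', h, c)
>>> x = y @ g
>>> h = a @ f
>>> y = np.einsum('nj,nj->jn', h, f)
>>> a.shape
(5, 5)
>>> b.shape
(11, 5)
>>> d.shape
(2,)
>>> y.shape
(5, 5)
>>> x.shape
(5, 5)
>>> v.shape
(31, 11)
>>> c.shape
(11, 31, 2)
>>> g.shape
(2, 5)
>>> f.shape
(5, 5)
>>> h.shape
(5, 5)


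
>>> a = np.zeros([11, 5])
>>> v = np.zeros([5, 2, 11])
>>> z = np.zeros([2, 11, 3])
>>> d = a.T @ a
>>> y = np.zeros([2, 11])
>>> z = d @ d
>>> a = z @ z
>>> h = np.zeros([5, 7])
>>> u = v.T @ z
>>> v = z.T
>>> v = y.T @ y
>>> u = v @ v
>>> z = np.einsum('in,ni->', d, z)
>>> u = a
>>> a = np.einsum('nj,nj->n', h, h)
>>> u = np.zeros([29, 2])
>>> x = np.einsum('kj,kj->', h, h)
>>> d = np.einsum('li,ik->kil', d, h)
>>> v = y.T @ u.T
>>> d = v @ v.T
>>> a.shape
(5,)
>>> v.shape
(11, 29)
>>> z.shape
()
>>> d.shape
(11, 11)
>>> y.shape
(2, 11)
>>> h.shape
(5, 7)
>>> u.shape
(29, 2)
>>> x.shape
()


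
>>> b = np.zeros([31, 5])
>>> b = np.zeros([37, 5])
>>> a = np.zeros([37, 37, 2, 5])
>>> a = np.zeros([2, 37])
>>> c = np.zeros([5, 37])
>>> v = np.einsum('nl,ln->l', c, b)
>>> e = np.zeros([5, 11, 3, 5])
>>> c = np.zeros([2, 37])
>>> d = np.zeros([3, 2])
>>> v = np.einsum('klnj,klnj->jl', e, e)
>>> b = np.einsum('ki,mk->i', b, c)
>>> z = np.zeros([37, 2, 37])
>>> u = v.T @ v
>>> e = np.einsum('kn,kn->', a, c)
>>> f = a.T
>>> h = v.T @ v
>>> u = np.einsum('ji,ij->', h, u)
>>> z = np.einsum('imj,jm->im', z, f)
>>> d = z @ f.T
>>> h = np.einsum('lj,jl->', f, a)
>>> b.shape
(5,)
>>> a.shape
(2, 37)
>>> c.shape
(2, 37)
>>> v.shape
(5, 11)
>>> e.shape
()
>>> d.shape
(37, 37)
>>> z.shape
(37, 2)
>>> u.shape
()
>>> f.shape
(37, 2)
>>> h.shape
()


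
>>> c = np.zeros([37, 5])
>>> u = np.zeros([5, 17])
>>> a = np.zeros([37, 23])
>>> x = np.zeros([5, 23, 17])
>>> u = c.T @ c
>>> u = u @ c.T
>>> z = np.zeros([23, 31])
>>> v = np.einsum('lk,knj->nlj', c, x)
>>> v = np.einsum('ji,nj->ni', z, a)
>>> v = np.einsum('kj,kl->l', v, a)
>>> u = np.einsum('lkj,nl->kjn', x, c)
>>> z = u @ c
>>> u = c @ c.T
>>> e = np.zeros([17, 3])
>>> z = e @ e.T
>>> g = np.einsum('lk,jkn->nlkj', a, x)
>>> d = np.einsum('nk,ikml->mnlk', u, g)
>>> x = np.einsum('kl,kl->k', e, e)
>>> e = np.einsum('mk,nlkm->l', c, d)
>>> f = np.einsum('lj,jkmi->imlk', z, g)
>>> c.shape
(37, 5)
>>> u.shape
(37, 37)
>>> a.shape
(37, 23)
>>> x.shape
(17,)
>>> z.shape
(17, 17)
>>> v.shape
(23,)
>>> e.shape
(37,)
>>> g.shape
(17, 37, 23, 5)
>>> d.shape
(23, 37, 5, 37)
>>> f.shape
(5, 23, 17, 37)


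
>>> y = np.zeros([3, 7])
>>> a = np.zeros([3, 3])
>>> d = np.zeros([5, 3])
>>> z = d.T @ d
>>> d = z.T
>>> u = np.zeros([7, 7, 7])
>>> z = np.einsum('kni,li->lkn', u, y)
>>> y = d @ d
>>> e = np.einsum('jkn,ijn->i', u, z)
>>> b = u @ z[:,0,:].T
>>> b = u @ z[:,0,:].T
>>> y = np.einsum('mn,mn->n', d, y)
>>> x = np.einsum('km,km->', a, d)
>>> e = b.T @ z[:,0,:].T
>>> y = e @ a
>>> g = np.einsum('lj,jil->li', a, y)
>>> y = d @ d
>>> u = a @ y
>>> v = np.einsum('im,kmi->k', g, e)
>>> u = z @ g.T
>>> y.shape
(3, 3)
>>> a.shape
(3, 3)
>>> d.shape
(3, 3)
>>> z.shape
(3, 7, 7)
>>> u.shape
(3, 7, 3)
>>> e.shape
(3, 7, 3)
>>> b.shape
(7, 7, 3)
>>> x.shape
()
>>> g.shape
(3, 7)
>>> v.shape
(3,)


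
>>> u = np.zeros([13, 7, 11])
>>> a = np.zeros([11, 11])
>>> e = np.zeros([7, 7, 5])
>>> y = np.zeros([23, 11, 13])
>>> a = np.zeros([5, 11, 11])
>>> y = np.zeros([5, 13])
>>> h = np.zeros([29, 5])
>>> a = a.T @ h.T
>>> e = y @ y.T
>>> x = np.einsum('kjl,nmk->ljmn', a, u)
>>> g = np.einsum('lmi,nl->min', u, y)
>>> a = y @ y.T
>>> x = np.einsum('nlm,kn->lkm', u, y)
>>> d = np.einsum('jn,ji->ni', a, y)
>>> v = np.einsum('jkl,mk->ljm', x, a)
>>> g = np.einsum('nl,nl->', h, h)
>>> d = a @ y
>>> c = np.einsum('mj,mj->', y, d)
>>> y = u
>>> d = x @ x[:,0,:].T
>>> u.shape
(13, 7, 11)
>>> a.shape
(5, 5)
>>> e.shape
(5, 5)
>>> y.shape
(13, 7, 11)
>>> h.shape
(29, 5)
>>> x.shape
(7, 5, 11)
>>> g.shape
()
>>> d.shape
(7, 5, 7)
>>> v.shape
(11, 7, 5)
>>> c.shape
()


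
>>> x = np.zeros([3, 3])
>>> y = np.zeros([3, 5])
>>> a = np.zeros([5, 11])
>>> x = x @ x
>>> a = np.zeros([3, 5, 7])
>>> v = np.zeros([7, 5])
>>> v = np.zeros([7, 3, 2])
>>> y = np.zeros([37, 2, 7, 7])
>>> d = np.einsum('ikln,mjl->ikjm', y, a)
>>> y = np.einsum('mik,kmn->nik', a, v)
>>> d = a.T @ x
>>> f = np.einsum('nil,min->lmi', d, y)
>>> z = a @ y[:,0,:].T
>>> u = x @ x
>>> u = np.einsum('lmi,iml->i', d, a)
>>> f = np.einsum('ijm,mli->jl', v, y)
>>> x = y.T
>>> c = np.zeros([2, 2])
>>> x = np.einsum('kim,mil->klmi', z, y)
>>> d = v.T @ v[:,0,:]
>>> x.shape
(3, 7, 2, 5)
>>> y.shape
(2, 5, 7)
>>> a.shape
(3, 5, 7)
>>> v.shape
(7, 3, 2)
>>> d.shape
(2, 3, 2)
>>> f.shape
(3, 5)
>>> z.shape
(3, 5, 2)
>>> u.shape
(3,)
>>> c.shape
(2, 2)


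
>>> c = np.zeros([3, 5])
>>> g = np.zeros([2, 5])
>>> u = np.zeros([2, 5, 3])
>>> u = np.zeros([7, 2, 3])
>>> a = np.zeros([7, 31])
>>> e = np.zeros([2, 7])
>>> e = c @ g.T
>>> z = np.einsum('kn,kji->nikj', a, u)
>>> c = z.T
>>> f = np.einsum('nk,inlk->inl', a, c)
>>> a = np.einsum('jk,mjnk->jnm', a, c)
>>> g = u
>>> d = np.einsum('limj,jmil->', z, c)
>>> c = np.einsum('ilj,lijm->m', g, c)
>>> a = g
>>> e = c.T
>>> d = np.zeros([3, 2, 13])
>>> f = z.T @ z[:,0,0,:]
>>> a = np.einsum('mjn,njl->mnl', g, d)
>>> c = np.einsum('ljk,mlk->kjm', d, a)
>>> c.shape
(13, 2, 7)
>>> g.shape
(7, 2, 3)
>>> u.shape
(7, 2, 3)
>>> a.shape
(7, 3, 13)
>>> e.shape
(31,)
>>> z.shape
(31, 3, 7, 2)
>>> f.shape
(2, 7, 3, 2)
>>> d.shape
(3, 2, 13)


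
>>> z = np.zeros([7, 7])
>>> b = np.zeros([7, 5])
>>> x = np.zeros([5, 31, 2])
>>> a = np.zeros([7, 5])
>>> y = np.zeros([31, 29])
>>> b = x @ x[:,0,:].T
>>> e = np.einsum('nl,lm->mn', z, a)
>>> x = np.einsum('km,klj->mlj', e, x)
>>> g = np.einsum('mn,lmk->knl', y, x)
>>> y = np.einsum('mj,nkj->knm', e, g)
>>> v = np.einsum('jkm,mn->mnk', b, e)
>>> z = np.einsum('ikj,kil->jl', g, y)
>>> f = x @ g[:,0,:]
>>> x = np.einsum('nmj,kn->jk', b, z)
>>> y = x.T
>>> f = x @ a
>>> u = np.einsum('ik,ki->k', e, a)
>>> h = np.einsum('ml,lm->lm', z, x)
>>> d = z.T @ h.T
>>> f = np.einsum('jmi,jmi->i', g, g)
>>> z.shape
(7, 5)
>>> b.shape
(5, 31, 5)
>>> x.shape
(5, 7)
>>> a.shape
(7, 5)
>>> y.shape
(7, 5)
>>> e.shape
(5, 7)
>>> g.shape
(2, 29, 7)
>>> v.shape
(5, 7, 31)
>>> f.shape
(7,)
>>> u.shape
(7,)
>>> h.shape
(5, 7)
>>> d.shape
(5, 5)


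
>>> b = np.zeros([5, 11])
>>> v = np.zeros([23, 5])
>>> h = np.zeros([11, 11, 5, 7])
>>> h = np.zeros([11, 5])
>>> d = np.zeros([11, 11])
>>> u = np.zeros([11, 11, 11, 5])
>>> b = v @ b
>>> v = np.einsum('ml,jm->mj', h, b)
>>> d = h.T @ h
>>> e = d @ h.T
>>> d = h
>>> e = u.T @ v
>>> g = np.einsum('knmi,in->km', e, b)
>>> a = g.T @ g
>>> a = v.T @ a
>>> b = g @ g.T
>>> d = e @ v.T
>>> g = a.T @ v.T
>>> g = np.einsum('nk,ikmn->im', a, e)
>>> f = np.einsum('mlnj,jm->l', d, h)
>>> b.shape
(5, 5)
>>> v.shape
(11, 23)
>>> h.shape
(11, 5)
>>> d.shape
(5, 11, 11, 11)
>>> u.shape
(11, 11, 11, 5)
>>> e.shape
(5, 11, 11, 23)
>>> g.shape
(5, 11)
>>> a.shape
(23, 11)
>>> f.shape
(11,)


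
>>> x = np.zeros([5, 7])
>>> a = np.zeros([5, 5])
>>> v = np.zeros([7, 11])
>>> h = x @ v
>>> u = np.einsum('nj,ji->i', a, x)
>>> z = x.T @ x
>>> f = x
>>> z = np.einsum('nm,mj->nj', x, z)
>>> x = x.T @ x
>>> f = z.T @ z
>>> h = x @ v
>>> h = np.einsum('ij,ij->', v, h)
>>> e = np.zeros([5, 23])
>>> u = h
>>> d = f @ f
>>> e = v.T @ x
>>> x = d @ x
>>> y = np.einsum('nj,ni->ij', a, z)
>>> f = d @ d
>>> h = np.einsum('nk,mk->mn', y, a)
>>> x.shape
(7, 7)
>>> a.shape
(5, 5)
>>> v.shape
(7, 11)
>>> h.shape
(5, 7)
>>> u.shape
()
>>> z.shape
(5, 7)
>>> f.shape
(7, 7)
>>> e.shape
(11, 7)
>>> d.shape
(7, 7)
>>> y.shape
(7, 5)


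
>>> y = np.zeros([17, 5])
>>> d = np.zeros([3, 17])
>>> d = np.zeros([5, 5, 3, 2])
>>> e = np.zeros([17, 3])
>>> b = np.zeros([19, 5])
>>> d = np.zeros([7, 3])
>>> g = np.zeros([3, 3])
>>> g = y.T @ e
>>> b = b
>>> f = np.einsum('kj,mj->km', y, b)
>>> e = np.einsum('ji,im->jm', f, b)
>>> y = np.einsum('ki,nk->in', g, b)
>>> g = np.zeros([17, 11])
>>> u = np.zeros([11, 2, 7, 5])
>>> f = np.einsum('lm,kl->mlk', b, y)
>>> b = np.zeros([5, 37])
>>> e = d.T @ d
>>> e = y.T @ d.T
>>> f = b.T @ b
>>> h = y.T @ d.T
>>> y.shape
(3, 19)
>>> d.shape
(7, 3)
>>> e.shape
(19, 7)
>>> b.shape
(5, 37)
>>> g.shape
(17, 11)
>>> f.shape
(37, 37)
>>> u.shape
(11, 2, 7, 5)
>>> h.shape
(19, 7)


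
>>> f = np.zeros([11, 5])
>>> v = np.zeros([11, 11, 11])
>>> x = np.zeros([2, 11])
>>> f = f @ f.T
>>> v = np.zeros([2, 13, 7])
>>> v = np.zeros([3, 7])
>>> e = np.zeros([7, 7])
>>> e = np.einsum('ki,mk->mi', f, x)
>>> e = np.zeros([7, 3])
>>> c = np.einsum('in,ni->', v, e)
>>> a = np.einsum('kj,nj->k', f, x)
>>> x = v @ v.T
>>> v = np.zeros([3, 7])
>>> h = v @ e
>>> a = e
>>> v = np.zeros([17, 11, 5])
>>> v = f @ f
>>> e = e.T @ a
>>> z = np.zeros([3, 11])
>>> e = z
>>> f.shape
(11, 11)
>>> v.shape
(11, 11)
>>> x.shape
(3, 3)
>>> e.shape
(3, 11)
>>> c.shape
()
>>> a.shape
(7, 3)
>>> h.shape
(3, 3)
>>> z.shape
(3, 11)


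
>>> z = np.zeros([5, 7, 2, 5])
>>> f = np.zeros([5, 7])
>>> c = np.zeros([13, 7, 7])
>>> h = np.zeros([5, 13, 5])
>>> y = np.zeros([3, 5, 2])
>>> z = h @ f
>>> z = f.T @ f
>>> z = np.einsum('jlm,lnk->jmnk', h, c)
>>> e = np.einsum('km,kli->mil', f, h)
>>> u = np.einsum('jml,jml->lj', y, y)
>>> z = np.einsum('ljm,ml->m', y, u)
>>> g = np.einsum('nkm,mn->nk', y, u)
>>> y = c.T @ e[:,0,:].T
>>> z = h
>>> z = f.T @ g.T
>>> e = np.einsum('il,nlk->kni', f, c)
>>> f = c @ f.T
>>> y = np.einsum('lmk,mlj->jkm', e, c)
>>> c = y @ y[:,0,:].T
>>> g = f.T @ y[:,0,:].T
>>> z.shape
(7, 3)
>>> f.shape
(13, 7, 5)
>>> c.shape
(7, 5, 7)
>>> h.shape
(5, 13, 5)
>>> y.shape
(7, 5, 13)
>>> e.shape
(7, 13, 5)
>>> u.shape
(2, 3)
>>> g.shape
(5, 7, 7)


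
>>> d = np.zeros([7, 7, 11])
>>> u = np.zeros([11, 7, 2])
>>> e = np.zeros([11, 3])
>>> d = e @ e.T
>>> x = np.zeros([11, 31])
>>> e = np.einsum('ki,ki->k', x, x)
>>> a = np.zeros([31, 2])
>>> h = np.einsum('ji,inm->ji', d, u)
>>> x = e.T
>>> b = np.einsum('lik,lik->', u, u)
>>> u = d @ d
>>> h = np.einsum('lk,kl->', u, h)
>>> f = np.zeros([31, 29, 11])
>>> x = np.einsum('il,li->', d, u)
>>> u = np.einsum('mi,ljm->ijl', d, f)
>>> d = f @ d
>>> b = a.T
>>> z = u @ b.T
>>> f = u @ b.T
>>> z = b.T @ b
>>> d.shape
(31, 29, 11)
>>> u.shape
(11, 29, 31)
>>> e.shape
(11,)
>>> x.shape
()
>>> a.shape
(31, 2)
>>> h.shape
()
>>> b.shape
(2, 31)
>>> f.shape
(11, 29, 2)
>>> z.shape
(31, 31)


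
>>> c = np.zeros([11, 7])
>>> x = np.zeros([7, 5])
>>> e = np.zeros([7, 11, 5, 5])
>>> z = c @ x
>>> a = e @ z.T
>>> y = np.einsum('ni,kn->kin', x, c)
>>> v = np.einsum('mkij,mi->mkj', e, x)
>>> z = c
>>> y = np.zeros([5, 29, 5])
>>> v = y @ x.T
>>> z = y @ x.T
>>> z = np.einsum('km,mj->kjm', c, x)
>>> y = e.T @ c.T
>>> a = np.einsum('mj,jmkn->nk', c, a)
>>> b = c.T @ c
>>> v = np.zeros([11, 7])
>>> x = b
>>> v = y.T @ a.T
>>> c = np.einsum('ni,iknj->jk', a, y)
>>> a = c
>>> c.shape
(11, 5)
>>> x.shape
(7, 7)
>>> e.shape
(7, 11, 5, 5)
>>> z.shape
(11, 5, 7)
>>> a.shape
(11, 5)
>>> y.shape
(5, 5, 11, 11)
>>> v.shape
(11, 11, 5, 11)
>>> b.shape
(7, 7)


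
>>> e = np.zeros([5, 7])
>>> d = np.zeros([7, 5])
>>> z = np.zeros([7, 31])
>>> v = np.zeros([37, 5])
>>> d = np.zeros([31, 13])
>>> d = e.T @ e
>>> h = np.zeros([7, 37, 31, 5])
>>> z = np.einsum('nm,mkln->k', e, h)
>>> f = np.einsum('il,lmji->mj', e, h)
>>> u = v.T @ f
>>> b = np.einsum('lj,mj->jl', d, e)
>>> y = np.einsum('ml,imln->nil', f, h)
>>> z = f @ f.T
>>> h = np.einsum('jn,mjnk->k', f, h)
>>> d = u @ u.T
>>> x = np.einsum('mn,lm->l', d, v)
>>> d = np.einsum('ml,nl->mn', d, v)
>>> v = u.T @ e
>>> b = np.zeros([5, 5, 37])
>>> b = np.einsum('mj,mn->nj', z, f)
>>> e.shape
(5, 7)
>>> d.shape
(5, 37)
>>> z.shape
(37, 37)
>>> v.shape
(31, 7)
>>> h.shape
(5,)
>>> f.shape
(37, 31)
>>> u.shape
(5, 31)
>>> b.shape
(31, 37)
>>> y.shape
(5, 7, 31)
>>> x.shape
(37,)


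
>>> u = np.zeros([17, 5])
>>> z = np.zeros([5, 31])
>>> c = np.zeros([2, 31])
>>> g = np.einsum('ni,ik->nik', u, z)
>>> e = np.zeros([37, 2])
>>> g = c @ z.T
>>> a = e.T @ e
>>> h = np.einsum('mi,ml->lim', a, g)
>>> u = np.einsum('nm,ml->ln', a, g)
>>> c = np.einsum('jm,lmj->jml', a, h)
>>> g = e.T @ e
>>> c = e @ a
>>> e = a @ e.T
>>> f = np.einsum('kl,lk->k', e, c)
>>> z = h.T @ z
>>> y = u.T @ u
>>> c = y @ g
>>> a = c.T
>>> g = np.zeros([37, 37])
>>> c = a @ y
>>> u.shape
(5, 2)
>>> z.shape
(2, 2, 31)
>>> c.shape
(2, 2)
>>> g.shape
(37, 37)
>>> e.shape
(2, 37)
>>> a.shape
(2, 2)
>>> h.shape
(5, 2, 2)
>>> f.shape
(2,)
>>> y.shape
(2, 2)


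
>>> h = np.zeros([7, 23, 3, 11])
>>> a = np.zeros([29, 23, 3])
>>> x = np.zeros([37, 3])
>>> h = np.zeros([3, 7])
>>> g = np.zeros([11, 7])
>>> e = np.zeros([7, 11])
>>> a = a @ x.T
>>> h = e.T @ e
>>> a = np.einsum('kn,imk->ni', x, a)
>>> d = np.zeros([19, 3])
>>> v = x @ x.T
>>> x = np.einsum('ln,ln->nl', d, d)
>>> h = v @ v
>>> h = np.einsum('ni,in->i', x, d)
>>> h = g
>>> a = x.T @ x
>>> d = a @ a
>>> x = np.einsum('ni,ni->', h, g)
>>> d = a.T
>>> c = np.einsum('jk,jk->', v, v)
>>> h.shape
(11, 7)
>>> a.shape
(19, 19)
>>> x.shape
()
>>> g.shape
(11, 7)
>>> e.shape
(7, 11)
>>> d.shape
(19, 19)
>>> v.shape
(37, 37)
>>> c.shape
()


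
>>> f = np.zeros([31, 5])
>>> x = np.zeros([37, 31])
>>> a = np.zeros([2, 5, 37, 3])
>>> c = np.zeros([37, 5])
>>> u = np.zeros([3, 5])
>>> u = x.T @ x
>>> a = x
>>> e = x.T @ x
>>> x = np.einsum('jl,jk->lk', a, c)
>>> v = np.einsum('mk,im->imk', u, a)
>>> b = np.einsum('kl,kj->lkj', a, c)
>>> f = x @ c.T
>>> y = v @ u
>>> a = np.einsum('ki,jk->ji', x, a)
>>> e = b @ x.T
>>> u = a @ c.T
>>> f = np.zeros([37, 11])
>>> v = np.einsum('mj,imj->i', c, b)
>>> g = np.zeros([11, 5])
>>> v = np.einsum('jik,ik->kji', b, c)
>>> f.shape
(37, 11)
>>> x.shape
(31, 5)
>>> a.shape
(37, 5)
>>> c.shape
(37, 5)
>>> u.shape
(37, 37)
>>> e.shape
(31, 37, 31)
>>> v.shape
(5, 31, 37)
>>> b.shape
(31, 37, 5)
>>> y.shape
(37, 31, 31)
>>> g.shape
(11, 5)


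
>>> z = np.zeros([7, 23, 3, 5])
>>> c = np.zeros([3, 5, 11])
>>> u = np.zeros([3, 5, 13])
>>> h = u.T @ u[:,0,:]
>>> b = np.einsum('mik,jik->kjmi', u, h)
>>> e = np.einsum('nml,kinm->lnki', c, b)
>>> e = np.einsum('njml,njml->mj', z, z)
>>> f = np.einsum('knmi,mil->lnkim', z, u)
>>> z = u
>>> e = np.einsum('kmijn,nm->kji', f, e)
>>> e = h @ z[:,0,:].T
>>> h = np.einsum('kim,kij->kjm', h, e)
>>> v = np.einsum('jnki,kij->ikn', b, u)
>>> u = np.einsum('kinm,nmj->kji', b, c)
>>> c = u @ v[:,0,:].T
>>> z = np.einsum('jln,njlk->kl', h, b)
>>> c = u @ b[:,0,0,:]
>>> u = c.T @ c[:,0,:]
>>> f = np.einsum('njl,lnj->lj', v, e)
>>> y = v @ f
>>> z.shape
(5, 3)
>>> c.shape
(13, 11, 5)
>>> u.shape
(5, 11, 5)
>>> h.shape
(13, 3, 13)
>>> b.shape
(13, 13, 3, 5)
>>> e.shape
(13, 5, 3)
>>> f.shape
(13, 3)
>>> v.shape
(5, 3, 13)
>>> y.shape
(5, 3, 3)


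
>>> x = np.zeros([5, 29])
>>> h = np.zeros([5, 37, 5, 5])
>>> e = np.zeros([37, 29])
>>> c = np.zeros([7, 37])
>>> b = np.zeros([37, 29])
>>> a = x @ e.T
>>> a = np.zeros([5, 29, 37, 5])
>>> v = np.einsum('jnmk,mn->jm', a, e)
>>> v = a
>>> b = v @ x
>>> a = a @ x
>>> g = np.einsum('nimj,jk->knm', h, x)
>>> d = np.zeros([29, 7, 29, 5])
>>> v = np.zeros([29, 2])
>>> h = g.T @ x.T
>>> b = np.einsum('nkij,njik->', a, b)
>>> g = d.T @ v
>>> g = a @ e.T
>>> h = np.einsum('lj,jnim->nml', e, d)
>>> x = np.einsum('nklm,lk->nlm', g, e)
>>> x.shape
(5, 37, 37)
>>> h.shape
(7, 5, 37)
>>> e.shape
(37, 29)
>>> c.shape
(7, 37)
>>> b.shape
()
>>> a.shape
(5, 29, 37, 29)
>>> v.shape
(29, 2)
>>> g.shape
(5, 29, 37, 37)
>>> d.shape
(29, 7, 29, 5)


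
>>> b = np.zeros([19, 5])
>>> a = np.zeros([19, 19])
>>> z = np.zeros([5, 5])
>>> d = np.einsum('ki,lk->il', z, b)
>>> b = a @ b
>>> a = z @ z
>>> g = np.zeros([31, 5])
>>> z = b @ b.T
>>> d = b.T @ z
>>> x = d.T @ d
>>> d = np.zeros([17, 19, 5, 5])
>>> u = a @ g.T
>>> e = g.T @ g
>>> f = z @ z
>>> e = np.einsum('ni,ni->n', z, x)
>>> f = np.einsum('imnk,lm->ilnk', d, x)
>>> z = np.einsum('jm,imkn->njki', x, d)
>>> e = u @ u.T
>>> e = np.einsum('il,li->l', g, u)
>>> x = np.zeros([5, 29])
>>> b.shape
(19, 5)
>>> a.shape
(5, 5)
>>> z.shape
(5, 19, 5, 17)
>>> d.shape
(17, 19, 5, 5)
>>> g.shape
(31, 5)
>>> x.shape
(5, 29)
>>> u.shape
(5, 31)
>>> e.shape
(5,)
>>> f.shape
(17, 19, 5, 5)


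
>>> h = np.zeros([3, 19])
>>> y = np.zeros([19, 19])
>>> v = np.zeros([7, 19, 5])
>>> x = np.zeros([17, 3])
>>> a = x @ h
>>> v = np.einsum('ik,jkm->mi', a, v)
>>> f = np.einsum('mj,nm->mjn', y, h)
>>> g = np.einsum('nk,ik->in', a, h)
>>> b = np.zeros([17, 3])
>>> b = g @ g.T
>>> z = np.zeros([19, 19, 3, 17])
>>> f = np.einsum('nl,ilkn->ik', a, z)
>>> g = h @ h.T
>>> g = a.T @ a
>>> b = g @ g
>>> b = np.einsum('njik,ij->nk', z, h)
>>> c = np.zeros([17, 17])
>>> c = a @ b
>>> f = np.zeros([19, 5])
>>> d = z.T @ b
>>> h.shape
(3, 19)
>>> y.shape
(19, 19)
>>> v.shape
(5, 17)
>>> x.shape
(17, 3)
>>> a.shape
(17, 19)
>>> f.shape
(19, 5)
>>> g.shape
(19, 19)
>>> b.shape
(19, 17)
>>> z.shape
(19, 19, 3, 17)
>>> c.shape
(17, 17)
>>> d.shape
(17, 3, 19, 17)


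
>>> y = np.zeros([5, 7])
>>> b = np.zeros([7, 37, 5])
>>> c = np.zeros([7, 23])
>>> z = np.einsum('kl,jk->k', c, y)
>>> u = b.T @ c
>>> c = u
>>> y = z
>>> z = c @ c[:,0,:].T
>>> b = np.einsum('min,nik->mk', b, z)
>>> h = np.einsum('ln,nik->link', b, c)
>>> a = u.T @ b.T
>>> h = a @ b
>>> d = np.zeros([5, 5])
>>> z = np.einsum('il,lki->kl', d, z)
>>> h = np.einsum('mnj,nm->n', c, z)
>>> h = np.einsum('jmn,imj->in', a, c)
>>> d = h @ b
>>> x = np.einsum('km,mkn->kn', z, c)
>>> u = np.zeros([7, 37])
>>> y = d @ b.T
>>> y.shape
(5, 7)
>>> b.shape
(7, 5)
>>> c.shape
(5, 37, 23)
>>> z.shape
(37, 5)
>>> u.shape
(7, 37)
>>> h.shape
(5, 7)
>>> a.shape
(23, 37, 7)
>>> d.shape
(5, 5)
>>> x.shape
(37, 23)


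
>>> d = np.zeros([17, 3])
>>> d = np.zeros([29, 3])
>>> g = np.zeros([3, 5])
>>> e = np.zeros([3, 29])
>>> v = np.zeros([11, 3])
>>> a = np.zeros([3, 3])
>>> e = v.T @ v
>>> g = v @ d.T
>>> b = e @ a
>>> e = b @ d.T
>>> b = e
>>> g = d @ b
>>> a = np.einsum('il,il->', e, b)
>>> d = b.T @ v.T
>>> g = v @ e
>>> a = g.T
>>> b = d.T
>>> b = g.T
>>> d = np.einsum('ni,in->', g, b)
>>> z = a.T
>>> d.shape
()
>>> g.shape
(11, 29)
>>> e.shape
(3, 29)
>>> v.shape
(11, 3)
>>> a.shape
(29, 11)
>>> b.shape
(29, 11)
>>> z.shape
(11, 29)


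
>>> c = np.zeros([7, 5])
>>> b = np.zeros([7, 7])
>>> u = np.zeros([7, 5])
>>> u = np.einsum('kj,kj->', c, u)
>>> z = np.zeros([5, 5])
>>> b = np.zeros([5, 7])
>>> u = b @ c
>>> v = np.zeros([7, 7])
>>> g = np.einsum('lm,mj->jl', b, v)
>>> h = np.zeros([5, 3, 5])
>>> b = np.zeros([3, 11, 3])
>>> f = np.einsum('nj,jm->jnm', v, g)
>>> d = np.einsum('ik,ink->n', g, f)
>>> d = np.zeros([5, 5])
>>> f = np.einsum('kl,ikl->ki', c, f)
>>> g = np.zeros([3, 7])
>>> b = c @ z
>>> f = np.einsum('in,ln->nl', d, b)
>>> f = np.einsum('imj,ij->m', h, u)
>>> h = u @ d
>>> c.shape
(7, 5)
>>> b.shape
(7, 5)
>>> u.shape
(5, 5)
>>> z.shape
(5, 5)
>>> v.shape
(7, 7)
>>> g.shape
(3, 7)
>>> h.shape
(5, 5)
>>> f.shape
(3,)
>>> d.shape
(5, 5)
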